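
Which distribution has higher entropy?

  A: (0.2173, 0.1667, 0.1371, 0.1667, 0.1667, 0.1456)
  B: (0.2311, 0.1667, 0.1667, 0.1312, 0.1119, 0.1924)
A

Both distributions are close to uniform, making this a harder comparison.

H(A) = 2.5688 bits
H(B) = 2.5456 bits

The distribution closer to uniform has higher entropy.
Answer: A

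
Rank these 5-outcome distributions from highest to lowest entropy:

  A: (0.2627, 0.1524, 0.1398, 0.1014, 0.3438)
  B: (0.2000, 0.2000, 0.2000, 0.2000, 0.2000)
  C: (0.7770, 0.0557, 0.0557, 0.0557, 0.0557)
B > A > C

Key insight: Entropy is maximized by uniform distributions and minimized by concentrated distributions.

- Uniform distributions have maximum entropy log₂(5) = 2.3219 bits
- The more "peaked" or concentrated a distribution, the lower its entropy

Entropies:
  H(A) = 2.1814 bits
  H(B) = 2.3219 bits
  H(C) = 1.2116 bits

Ranking: B > A > C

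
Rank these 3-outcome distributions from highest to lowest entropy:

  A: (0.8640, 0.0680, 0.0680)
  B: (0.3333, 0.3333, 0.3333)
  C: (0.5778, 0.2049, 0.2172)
B > C > A

Key insight: Entropy is maximized by uniform distributions and minimized by concentrated distributions.

- Uniform distributions have maximum entropy log₂(3) = 1.5850 bits
- The more "peaked" or concentrated a distribution, the lower its entropy

Entropies:
  H(A) = 0.7097 bits
  H(B) = 1.5850 bits
  H(C) = 1.4043 bits

Ranking: B > C > A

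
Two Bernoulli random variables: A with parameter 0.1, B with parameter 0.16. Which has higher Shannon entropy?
B

For binary distributions, entropy is maximized at p=0.5 and decreases as p moves toward 0 or 1.

H(A) = H(0.1) = 0.4690 bits
H(B) = H(0.16) = 0.6343 bits

Distribution B (p=0.16) is closer to uniform (p=0.5), so it has higher entropy.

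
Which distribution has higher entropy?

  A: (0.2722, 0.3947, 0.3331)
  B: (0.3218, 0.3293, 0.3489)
B

Both distributions are close to uniform, making this a harder comparison.

H(A) = 1.5687 bits
H(B) = 1.5841 bits

The distribution closer to uniform has higher entropy.
Answer: B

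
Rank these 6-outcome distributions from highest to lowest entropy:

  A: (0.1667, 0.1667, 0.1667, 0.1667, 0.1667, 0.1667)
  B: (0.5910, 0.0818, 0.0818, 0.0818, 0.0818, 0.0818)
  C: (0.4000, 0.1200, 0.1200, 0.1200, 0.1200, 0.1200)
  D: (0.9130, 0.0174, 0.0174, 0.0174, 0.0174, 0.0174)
A > C > B > D

Key insight: Entropy is maximized by uniform distributions and minimized by concentrated distributions.

Entropies:
  H(A) = 2.5850 bits
  H(B) = 1.9256 bits
  H(C) = 2.3641 bits
  H(D) = 0.6284 bits

Ranking: A > C > B > D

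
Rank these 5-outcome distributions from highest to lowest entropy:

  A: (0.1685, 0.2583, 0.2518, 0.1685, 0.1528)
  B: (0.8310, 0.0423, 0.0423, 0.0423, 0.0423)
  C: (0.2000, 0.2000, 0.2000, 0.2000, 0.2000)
C > A > B

Key insight: Entropy is maximized by uniform distributions and minimized by concentrated distributions.

- Uniform distributions have maximum entropy log₂(5) = 2.3219 bits
- The more "peaked" or concentrated a distribution, the lower its entropy

Entropies:
  H(A) = 2.2855 bits
  H(B) = 0.9934 bits
  H(C) = 2.3219 bits

Ranking: C > A > B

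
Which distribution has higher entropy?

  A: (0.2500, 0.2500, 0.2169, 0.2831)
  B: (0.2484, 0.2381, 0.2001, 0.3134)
A

Both distributions are close to uniform, making this a harder comparison.

H(A) = 1.9937 bits
H(B) = 1.9811 bits

The distribution closer to uniform has higher entropy.
Answer: A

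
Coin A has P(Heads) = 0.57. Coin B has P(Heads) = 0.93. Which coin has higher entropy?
A

For binary distributions, entropy is maximized at p=0.5 and decreases as p moves toward 0 or 1.

H(A) = H(0.57) = 0.9858 bits
H(B) = H(0.93) = 0.3659 bits

Distribution A (p=0.57) is closer to uniform (p=0.5), so it has higher entropy.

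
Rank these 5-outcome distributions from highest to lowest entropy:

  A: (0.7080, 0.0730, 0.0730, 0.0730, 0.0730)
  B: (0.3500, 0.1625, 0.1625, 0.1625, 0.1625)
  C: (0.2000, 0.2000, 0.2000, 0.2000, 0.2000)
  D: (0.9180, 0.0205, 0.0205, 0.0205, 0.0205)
C > B > A > D

Key insight: Entropy is maximized by uniform distributions and minimized by concentrated distributions.

Entropies:
  H(A) = 1.4553 bits
  H(B) = 2.2341 bits
  H(C) = 2.3219 bits
  H(D) = 0.5732 bits

Ranking: C > B > A > D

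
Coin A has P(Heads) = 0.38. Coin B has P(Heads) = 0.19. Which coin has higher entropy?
A

For binary distributions, entropy is maximized at p=0.5 and decreases as p moves toward 0 or 1.

H(A) = H(0.38) = 0.9580 bits
H(B) = H(0.19) = 0.7015 bits

Distribution A (p=0.38) is closer to uniform (p=0.5), so it has higher entropy.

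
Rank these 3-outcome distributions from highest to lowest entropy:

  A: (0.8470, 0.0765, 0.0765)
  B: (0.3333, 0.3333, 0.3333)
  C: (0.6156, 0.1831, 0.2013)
B > C > A

Key insight: Entropy is maximized by uniform distributions and minimized by concentrated distributions.

- Uniform distributions have maximum entropy log₂(3) = 1.5850 bits
- The more "peaked" or concentrated a distribution, the lower its entropy

Entropies:
  H(A) = 0.7703 bits
  H(B) = 1.5850 bits
  H(C) = 1.3448 bits

Ranking: B > C > A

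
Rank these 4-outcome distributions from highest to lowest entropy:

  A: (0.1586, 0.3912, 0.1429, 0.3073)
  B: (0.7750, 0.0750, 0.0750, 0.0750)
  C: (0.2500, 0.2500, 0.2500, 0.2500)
C > A > B

Key insight: Entropy is maximized by uniform distributions and minimized by concentrated distributions.

- Uniform distributions have maximum entropy log₂(4) = 2.0000 bits
- The more "peaked" or concentrated a distribution, the lower its entropy

Entropies:
  H(A) = 1.8752 bits
  H(B) = 1.1258 bits
  H(C) = 2.0000 bits

Ranking: C > A > B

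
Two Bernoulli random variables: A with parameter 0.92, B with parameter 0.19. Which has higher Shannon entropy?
B

For binary distributions, entropy is maximized at p=0.5 and decreases as p moves toward 0 or 1.

H(A) = H(0.92) = 0.4022 bits
H(B) = H(0.19) = 0.7015 bits

Distribution B (p=0.19) is closer to uniform (p=0.5), so it has higher entropy.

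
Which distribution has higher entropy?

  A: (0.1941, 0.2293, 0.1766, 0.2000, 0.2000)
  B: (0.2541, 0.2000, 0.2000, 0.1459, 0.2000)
A

Both distributions are close to uniform, making this a harder comparison.

H(A) = 2.3168 bits
H(B) = 2.3005 bits

The distribution closer to uniform has higher entropy.
Answer: A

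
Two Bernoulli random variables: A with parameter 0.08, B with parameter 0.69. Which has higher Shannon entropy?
B

For binary distributions, entropy is maximized at p=0.5 and decreases as p moves toward 0 or 1.

H(A) = H(0.08) = 0.4022 bits
H(B) = H(0.69) = 0.8932 bits

Distribution B (p=0.69) is closer to uniform (p=0.5), so it has higher entropy.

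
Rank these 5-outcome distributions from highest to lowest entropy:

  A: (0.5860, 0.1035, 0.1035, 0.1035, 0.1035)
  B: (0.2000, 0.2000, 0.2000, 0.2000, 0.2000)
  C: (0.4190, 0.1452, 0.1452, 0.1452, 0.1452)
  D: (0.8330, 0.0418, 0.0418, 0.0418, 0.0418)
B > C > A > D

Key insight: Entropy is maximized by uniform distributions and minimized by concentrated distributions.

Entropies:
  H(A) = 1.8066 bits
  H(B) = 2.3219 bits
  H(C) = 2.1430 bits
  H(D) = 0.9848 bits

Ranking: B > C > A > D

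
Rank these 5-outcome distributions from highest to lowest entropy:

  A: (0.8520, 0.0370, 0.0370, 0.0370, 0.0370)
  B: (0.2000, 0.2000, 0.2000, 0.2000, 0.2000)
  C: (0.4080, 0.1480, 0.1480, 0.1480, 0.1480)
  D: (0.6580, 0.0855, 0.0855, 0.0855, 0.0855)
B > C > D > A

Key insight: Entropy is maximized by uniform distributions and minimized by concentrated distributions.

Entropies:
  H(A) = 0.9008 bits
  H(B) = 2.3219 bits
  H(C) = 2.1594 bits
  H(D) = 1.6107 bits

Ranking: B > C > D > A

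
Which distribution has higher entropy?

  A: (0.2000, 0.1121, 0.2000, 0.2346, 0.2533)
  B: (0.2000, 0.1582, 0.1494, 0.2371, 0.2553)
B

Both distributions are close to uniform, making this a harder comparison.

H(A) = 2.2753 bits
H(B) = 2.2902 bits

The distribution closer to uniform has higher entropy.
Answer: B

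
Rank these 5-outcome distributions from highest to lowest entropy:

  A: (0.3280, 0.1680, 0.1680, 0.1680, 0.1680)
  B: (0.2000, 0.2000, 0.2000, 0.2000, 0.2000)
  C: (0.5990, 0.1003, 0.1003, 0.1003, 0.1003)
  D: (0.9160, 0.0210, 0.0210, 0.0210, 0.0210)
B > A > C > D

Key insight: Entropy is maximized by uniform distributions and minimized by concentrated distributions.

Entropies:
  H(A) = 2.2569 bits
  H(B) = 2.3219 bits
  H(C) = 1.7735 bits
  H(D) = 0.5841 bits

Ranking: B > A > C > D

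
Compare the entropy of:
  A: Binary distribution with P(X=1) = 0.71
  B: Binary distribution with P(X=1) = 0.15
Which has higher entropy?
A

For binary distributions, entropy is maximized at p=0.5 and decreases as p moves toward 0 or 1.

H(A) = H(0.71) = 0.8687 bits
H(B) = H(0.15) = 0.6098 bits

Distribution A (p=0.71) is closer to uniform (p=0.5), so it has higher entropy.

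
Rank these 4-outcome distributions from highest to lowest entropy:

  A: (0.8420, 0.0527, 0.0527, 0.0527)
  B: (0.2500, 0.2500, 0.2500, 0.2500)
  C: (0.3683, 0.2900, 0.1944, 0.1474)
B > C > A

Key insight: Entropy is maximized by uniform distributions and minimized by concentrated distributions.

- Uniform distributions have maximum entropy log₂(4) = 2.0000 bits
- The more "peaked" or concentrated a distribution, the lower its entropy

Entropies:
  H(A) = 0.8799 bits
  H(B) = 2.0000 bits
  H(C) = 1.9150 bits

Ranking: B > C > A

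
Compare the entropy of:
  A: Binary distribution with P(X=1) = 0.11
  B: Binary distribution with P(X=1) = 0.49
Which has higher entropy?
B

For binary distributions, entropy is maximized at p=0.5 and decreases as p moves toward 0 or 1.

H(A) = H(0.11) = 0.4999 bits
H(B) = H(0.49) = 0.9997 bits

Distribution B (p=0.49) is closer to uniform (p=0.5), so it has higher entropy.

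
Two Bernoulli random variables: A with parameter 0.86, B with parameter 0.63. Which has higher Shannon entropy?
B

For binary distributions, entropy is maximized at p=0.5 and decreases as p moves toward 0 or 1.

H(A) = H(0.86) = 0.5842 bits
H(B) = H(0.63) = 0.9507 bits

Distribution B (p=0.63) is closer to uniform (p=0.5), so it has higher entropy.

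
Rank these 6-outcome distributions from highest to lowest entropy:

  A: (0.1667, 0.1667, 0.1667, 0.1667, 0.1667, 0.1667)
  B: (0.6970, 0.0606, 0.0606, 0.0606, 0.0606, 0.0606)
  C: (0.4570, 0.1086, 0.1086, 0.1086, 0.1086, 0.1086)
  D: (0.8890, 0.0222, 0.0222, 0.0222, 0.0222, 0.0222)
A > C > B > D

Key insight: Entropy is maximized by uniform distributions and minimized by concentrated distributions.

Entropies:
  H(A) = 2.5850 bits
  H(B) = 1.5885 bits
  H(C) = 2.2555 bits
  H(D) = 0.7607 bits

Ranking: A > C > B > D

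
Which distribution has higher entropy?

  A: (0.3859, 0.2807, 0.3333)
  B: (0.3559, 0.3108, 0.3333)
B

Both distributions are close to uniform, making this a harder comparison.

H(A) = 1.5729 bits
H(B) = 1.5828 bits

The distribution closer to uniform has higher entropy.
Answer: B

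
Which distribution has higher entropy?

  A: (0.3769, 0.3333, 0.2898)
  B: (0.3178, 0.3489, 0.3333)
B

Both distributions are close to uniform, making this a harder comparison.

H(A) = 1.5767 bits
H(B) = 1.5839 bits

The distribution closer to uniform has higher entropy.
Answer: B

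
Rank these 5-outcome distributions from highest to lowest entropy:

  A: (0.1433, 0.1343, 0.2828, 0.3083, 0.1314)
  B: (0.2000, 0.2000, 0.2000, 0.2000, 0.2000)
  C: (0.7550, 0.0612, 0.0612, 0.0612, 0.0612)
B > A > C

Key insight: Entropy is maximized by uniform distributions and minimized by concentrated distributions.

- Uniform distributions have maximum entropy log₂(5) = 2.3219 bits
- The more "peaked" or concentrated a distribution, the lower its entropy

Entropies:
  H(A) = 2.2140 bits
  H(B) = 2.3219 bits
  H(C) = 1.2933 bits

Ranking: B > A > C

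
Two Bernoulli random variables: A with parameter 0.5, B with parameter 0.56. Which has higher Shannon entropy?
A

For binary distributions, entropy is maximized at p=0.5 and decreases as p moves toward 0 or 1.

H(A) = H(0.5) = 1.0000 bits
H(B) = H(0.56) = 0.9896 bits

Distribution A (p=0.5) is closer to uniform (p=0.5), so it has higher entropy.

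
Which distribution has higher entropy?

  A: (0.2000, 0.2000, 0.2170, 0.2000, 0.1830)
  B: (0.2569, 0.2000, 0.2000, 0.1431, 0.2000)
A

Both distributions are close to uniform, making this a harder comparison.

H(A) = 2.3198 bits
H(B) = 2.2982 bits

The distribution closer to uniform has higher entropy.
Answer: A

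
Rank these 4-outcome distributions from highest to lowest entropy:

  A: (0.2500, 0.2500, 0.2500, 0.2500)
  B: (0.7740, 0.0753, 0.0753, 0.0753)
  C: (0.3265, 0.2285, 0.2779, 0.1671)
A > C > B

Key insight: Entropy is maximized by uniform distributions and minimized by concentrated distributions.

- Uniform distributions have maximum entropy log₂(4) = 2.0000 bits
- The more "peaked" or concentrated a distribution, the lower its entropy

Entropies:
  H(A) = 2.0000 bits
  H(B) = 1.1292 bits
  H(C) = 1.9586 bits

Ranking: A > C > B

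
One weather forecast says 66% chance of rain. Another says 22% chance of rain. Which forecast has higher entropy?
66% forecast

Treat each forecast as a Bernoulli distribution. Binary entropy is maximized at p=0.5 and falls off symmetrically toward 0 or 1. The 66% forecast is closer to 50%, so it is more uncertain. H(66%) ≈ 0.925 bits, H(22%) ≈ 0.760 bits.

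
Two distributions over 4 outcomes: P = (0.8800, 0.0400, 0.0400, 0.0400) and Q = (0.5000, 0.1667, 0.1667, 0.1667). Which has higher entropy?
Q

P is highly concentrated on one outcome (88%), making it nearly deterministic. Q spreads its mass more evenly (max 50%). The more spread-out distribution has higher entropy: H(P) ≈ 0.720 bits, H(Q) ≈ 1.792 bits.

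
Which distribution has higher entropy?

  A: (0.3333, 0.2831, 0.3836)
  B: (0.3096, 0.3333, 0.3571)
B

Both distributions are close to uniform, making this a harder comparison.

H(A) = 1.5740 bits
H(B) = 1.5825 bits

The distribution closer to uniform has higher entropy.
Answer: B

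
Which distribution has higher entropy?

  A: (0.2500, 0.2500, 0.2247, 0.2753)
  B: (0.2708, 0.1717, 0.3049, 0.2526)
A

Both distributions are close to uniform, making this a harder comparison.

H(A) = 1.9963 bits
H(B) = 1.9708 bits

The distribution closer to uniform has higher entropy.
Answer: A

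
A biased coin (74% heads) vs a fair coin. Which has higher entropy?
Fair coin

The fair coin is uniform (p=0.5), maximizing binary entropy at 1 bit. The biased coin has H(0.74) ≈ 0.827 bits — its outcome is more predictable, so its entropy is lower.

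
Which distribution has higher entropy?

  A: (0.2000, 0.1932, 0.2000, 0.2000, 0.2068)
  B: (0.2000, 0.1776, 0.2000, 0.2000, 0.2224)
A

Both distributions are close to uniform, making this a harder comparison.

H(A) = 2.3216 bits
H(B) = 2.3183 bits

The distribution closer to uniform has higher entropy.
Answer: A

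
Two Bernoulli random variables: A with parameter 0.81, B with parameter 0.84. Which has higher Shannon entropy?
A

For binary distributions, entropy is maximized at p=0.5 and decreases as p moves toward 0 or 1.

H(A) = H(0.81) = 0.7015 bits
H(B) = H(0.84) = 0.6343 bits

Distribution A (p=0.81) is closer to uniform (p=0.5), so it has higher entropy.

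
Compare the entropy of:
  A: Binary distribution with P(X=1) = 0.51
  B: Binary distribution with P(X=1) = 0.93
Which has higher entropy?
A

For binary distributions, entropy is maximized at p=0.5 and decreases as p moves toward 0 or 1.

H(A) = H(0.51) = 0.9997 bits
H(B) = H(0.93) = 0.3659 bits

Distribution A (p=0.51) is closer to uniform (p=0.5), so it has higher entropy.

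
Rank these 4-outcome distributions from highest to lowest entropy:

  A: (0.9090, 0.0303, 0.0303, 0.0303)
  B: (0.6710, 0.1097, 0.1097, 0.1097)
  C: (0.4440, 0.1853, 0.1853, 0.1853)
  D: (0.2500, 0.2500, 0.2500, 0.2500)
D > C > B > A

Key insight: Entropy is maximized by uniform distributions and minimized by concentrated distributions.

Entropies:
  H(A) = 0.5840 bits
  H(B) = 1.4354 bits
  H(C) = 1.8722 bits
  H(D) = 2.0000 bits

Ranking: D > C > B > A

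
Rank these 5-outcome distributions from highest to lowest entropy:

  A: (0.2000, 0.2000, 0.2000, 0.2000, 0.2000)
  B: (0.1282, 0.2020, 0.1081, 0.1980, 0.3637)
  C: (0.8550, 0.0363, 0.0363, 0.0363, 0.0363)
A > B > C

Key insight: Entropy is maximized by uniform distributions and minimized by concentrated distributions.

- Uniform distributions have maximum entropy log₂(5) = 2.3219 bits
- The more "peaked" or concentrated a distribution, the lower its entropy

Entropies:
  H(A) = 2.3219 bits
  H(B) = 2.1863 bits
  H(C) = 0.8872 bits

Ranking: A > B > C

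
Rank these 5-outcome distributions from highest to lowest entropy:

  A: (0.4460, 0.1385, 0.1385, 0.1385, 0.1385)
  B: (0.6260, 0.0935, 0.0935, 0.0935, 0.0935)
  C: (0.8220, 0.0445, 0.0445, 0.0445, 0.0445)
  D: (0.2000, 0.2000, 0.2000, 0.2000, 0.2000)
D > A > B > C

Key insight: Entropy is maximized by uniform distributions and minimized by concentrated distributions.

Entropies:
  H(A) = 2.0996 bits
  H(B) = 1.7017 bits
  H(C) = 1.0317 bits
  H(D) = 2.3219 bits

Ranking: D > A > B > C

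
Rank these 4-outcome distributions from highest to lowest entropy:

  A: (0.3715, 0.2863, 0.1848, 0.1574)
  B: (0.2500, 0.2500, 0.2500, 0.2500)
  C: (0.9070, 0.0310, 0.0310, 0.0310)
B > A > C

Key insight: Entropy is maximized by uniform distributions and minimized by concentrated distributions.

- Uniform distributions have maximum entropy log₂(4) = 2.0000 bits
- The more "peaked" or concentrated a distribution, the lower its entropy

Entropies:
  H(A) = 1.9173 bits
  H(B) = 2.0000 bits
  H(C) = 0.5938 bits

Ranking: B > A > C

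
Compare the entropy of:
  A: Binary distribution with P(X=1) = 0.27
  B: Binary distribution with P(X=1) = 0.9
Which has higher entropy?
A

For binary distributions, entropy is maximized at p=0.5 and decreases as p moves toward 0 or 1.

H(A) = H(0.27) = 0.8415 bits
H(B) = H(0.9) = 0.4690 bits

Distribution A (p=0.27) is closer to uniform (p=0.5), so it has higher entropy.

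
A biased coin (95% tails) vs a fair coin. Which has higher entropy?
Fair coin

The fair coin is uniform (p=0.5), maximizing binary entropy at 1 bit. The biased coin has H(0.95) ≈ 0.286 bits — its outcome is more predictable, so its entropy is lower.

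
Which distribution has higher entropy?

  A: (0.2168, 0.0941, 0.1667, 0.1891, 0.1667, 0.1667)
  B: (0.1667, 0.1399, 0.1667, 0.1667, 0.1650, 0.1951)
B

Both distributions are close to uniform, making this a harder comparison.

H(A) = 2.5459 bits
H(B) = 2.5784 bits

The distribution closer to uniform has higher entropy.
Answer: B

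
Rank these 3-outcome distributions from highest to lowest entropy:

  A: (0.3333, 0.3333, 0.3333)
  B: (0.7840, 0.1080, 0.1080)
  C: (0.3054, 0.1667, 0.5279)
A > C > B

Key insight: Entropy is maximized by uniform distributions and minimized by concentrated distributions.

- Uniform distributions have maximum entropy log₂(3) = 1.5850 bits
- The more "peaked" or concentrated a distribution, the lower its entropy

Entropies:
  H(A) = 1.5850 bits
  H(B) = 0.9688 bits
  H(C) = 1.4400 bits

Ranking: A > C > B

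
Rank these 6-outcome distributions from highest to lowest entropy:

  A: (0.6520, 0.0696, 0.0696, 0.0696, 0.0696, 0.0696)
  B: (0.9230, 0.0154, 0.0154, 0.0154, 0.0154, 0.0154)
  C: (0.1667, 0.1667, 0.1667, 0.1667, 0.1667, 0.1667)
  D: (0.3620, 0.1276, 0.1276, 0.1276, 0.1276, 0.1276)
C > D > A > B

Key insight: Entropy is maximized by uniform distributions and minimized by concentrated distributions.

Entropies:
  H(A) = 1.7403 bits
  H(B) = 0.5703 bits
  H(C) = 2.5850 bits
  H(D) = 2.4257 bits

Ranking: C > D > A > B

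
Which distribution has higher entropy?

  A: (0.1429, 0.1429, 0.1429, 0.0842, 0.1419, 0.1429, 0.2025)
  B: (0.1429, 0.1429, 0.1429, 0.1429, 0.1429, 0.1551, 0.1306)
B

Both distributions are close to uniform, making this a harder comparison.

H(A) = 2.7711 bits
H(B) = 2.8058 bits

The distribution closer to uniform has higher entropy.
Answer: B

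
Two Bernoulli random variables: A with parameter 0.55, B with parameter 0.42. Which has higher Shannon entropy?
A

For binary distributions, entropy is maximized at p=0.5 and decreases as p moves toward 0 or 1.

H(A) = H(0.55) = 0.9928 bits
H(B) = H(0.42) = 0.9815 bits

Distribution A (p=0.55) is closer to uniform (p=0.5), so it has higher entropy.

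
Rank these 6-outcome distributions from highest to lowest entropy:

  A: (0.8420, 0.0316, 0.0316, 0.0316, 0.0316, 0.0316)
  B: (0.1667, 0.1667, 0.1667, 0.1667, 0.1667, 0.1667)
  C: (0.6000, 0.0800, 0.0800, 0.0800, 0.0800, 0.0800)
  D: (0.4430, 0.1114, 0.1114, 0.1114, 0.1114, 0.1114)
B > D > C > A

Key insight: Entropy is maximized by uniform distributions and minimized by concentrated distributions.

Entropies:
  H(A) = 0.9964 bits
  H(B) = 2.5850 bits
  H(C) = 1.8997 bits
  H(D) = 2.2839 bits

Ranking: B > D > C > A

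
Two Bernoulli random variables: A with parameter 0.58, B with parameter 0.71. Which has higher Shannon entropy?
A

For binary distributions, entropy is maximized at p=0.5 and decreases as p moves toward 0 or 1.

H(A) = H(0.58) = 0.9815 bits
H(B) = H(0.71) = 0.8687 bits

Distribution A (p=0.58) is closer to uniform (p=0.5), so it has higher entropy.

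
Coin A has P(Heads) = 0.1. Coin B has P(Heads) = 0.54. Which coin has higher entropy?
B

For binary distributions, entropy is maximized at p=0.5 and decreases as p moves toward 0 or 1.

H(A) = H(0.1) = 0.4690 bits
H(B) = H(0.54) = 0.9954 bits

Distribution B (p=0.54) is closer to uniform (p=0.5), so it has higher entropy.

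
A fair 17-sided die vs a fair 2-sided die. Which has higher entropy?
17-sided die

Both are uniform distributions; for uniform over n outcomes, H = log₂(n). H(17-sided) = log₂(17) = 4.087 bits and H(2-sided) = log₂(2) = 1.000 bits. More outcomes in a uniform distribution means higher entropy.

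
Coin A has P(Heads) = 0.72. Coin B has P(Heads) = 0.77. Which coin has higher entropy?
A

For binary distributions, entropy is maximized at p=0.5 and decreases as p moves toward 0 or 1.

H(A) = H(0.72) = 0.8555 bits
H(B) = H(0.77) = 0.7780 bits

Distribution A (p=0.72) is closer to uniform (p=0.5), so it has higher entropy.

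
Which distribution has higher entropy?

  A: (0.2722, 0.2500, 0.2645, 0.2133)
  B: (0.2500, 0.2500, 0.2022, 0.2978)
A

Both distributions are close to uniform, making this a harder comparison.

H(A) = 1.9939 bits
H(B) = 1.9867 bits

The distribution closer to uniform has higher entropy.
Answer: A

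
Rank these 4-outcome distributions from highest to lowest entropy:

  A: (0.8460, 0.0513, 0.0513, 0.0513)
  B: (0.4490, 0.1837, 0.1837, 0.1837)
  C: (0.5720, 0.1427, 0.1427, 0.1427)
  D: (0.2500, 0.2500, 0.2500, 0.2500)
D > B > C > A

Key insight: Entropy is maximized by uniform distributions and minimized by concentrated distributions.

Entropies:
  H(A) = 0.8638 bits
  H(B) = 1.8658 bits
  H(C) = 1.6634 bits
  H(D) = 2.0000 bits

Ranking: D > B > C > A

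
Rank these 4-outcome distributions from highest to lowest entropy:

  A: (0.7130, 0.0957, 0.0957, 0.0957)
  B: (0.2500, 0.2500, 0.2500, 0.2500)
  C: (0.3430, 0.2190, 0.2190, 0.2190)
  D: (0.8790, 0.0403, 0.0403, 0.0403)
B > C > A > D

Key insight: Entropy is maximized by uniform distributions and minimized by concentrated distributions.

Entropies:
  H(A) = 1.3197 bits
  H(B) = 2.0000 bits
  H(C) = 1.9690 bits
  H(D) = 0.7240 bits

Ranking: B > C > A > D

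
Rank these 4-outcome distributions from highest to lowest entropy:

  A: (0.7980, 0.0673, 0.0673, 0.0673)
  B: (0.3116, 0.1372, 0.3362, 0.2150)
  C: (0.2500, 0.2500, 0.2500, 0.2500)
C > B > A

Key insight: Entropy is maximized by uniform distributions and minimized by concentrated distributions.

- Uniform distributions have maximum entropy log₂(4) = 2.0000 bits
- The more "peaked" or concentrated a distribution, the lower its entropy

Entropies:
  H(A) = 1.0461 bits
  H(B) = 1.9229 bits
  H(C) = 2.0000 bits

Ranking: C > B > A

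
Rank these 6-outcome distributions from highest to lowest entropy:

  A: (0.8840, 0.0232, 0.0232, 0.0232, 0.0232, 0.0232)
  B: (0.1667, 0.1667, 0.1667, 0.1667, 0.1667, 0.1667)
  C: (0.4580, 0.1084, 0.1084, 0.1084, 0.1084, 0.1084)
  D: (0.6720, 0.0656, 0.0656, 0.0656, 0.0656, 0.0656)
B > C > D > A

Key insight: Entropy is maximized by uniform distributions and minimized by concentrated distributions.

Entropies:
  H(A) = 0.7871 bits
  H(B) = 2.5850 bits
  H(C) = 2.2534 bits
  H(D) = 1.6745 bits

Ranking: B > C > D > A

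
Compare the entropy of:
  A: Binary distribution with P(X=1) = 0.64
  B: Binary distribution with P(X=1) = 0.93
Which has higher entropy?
A

For binary distributions, entropy is maximized at p=0.5 and decreases as p moves toward 0 or 1.

H(A) = H(0.64) = 0.9427 bits
H(B) = H(0.93) = 0.3659 bits

Distribution A (p=0.64) is closer to uniform (p=0.5), so it has higher entropy.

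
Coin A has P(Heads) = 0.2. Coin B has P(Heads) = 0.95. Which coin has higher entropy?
A

For binary distributions, entropy is maximized at p=0.5 and decreases as p moves toward 0 or 1.

H(A) = H(0.2) = 0.7219 bits
H(B) = H(0.95) = 0.2864 bits

Distribution A (p=0.2) is closer to uniform (p=0.5), so it has higher entropy.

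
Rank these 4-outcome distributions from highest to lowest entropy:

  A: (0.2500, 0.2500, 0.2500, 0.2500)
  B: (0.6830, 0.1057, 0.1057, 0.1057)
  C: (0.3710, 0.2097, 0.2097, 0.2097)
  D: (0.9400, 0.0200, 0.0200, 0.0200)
A > C > B > D

Key insight: Entropy is maximized by uniform distributions and minimized by concentrated distributions.

Entropies:
  H(A) = 2.0000 bits
  H(B) = 1.4035 bits
  H(C) = 1.9484 bits
  H(D) = 0.4225 bits

Ranking: A > C > B > D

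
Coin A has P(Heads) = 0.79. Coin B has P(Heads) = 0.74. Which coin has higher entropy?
B

For binary distributions, entropy is maximized at p=0.5 and decreases as p moves toward 0 or 1.

H(A) = H(0.79) = 0.7415 bits
H(B) = H(0.74) = 0.8267 bits

Distribution B (p=0.74) is closer to uniform (p=0.5), so it has higher entropy.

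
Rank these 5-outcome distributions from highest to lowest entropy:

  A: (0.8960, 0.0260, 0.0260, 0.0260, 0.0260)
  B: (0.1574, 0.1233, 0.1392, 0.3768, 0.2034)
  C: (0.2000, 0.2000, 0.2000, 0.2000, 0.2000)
C > B > A

Key insight: Entropy is maximized by uniform distributions and minimized by concentrated distributions.

- Uniform distributions have maximum entropy log₂(5) = 2.3219 bits
- The more "peaked" or concentrated a distribution, the lower its entropy

Entropies:
  H(A) = 0.6895 bits
  H(B) = 2.1860 bits
  H(C) = 2.3219 bits

Ranking: C > B > A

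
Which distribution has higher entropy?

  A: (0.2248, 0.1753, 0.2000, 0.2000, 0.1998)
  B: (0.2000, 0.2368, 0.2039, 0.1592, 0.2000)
A

Both distributions are close to uniform, making this a harder comparison.

H(A) = 2.3175 bits
H(B) = 2.3108 bits

The distribution closer to uniform has higher entropy.
Answer: A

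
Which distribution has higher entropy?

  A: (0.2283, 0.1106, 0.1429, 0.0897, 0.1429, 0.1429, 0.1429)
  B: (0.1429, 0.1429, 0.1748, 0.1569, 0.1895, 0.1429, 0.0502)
A

Both distributions are close to uniform, making this a harder comparison.

H(A) = 2.7541 bits
H(B) = 2.7338 bits

The distribution closer to uniform has higher entropy.
Answer: A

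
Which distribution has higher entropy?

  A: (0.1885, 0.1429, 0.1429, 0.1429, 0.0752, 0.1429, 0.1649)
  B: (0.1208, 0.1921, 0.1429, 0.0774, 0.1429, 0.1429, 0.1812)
A

Both distributions are close to uniform, making this a harder comparison.

H(A) = 2.7675 bits
H(B) = 2.7609 bits

The distribution closer to uniform has higher entropy.
Answer: A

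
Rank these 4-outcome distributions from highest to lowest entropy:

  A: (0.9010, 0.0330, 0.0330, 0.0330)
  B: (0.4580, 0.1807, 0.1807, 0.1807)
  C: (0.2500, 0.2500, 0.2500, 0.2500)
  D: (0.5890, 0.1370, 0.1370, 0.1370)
C > B > D > A

Key insight: Entropy is maximized by uniform distributions and minimized by concentrated distributions.

Entropies:
  H(A) = 0.6227 bits
  H(B) = 1.8540 bits
  H(C) = 2.0000 bits
  H(D) = 1.6284 bits

Ranking: C > B > D > A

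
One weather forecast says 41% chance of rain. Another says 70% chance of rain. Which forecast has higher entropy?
41% forecast

Treat each forecast as a Bernoulli distribution. Binary entropy is maximized at p=0.5 and falls off symmetrically toward 0 or 1. The 41% forecast is closer to 50%, so it is more uncertain. H(41%) ≈ 0.977 bits, H(70%) ≈ 0.881 bits.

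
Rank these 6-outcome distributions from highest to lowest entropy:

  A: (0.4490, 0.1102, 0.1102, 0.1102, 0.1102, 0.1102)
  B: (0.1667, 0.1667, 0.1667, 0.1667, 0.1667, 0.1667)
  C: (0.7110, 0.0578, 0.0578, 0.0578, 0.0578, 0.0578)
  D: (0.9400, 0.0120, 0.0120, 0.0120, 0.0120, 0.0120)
B > A > C > D

Key insight: Entropy is maximized by uniform distributions and minimized by concentrated distributions.

Entropies:
  H(A) = 2.2719 bits
  H(B) = 2.5850 bits
  H(C) = 1.5385 bits
  H(D) = 0.4668 bits

Ranking: B > A > C > D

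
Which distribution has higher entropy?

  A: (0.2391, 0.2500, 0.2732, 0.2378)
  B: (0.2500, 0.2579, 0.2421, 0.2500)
B

Both distributions are close to uniform, making this a harder comparison.

H(A) = 1.9977 bits
H(B) = 1.9996 bits

The distribution closer to uniform has higher entropy.
Answer: B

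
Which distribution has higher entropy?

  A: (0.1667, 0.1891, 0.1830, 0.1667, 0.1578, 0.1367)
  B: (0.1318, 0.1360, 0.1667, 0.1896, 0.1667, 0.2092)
A

Both distributions are close to uniform, making this a harder comparison.

H(A) = 2.5773 bits
H(B) = 2.5655 bits

The distribution closer to uniform has higher entropy.
Answer: A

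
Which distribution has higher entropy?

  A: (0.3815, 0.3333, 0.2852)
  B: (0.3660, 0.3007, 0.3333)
B

Both distributions are close to uniform, making this a harder comparison.

H(A) = 1.5749 bits
H(B) = 1.5803 bits

The distribution closer to uniform has higher entropy.
Answer: B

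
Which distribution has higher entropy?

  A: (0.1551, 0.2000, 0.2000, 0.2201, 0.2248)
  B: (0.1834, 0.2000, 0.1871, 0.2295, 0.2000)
B

Both distributions are close to uniform, making this a harder comparison.

H(A) = 2.3105 bits
H(B) = 2.3173 bits

The distribution closer to uniform has higher entropy.
Answer: B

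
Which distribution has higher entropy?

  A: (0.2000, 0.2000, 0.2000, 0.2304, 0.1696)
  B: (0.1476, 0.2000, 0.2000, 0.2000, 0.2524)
A

Both distributions are close to uniform, making this a harder comparison.

H(A) = 2.3152 bits
H(B) = 2.3019 bits

The distribution closer to uniform has higher entropy.
Answer: A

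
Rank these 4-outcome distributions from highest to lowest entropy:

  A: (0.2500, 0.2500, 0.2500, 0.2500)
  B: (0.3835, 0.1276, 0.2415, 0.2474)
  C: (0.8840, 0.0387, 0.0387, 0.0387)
A > B > C

Key insight: Entropy is maximized by uniform distributions and minimized by concentrated distributions.

- Uniform distributions have maximum entropy log₂(4) = 2.0000 bits
- The more "peaked" or concentrated a distribution, the lower its entropy

Entropies:
  H(A) = 2.0000 bits
  H(B) = 1.9028 bits
  H(C) = 0.7016 bits

Ranking: A > B > C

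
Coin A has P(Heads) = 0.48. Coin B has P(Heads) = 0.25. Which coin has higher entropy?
A

For binary distributions, entropy is maximized at p=0.5 and decreases as p moves toward 0 or 1.

H(A) = H(0.48) = 0.9988 bits
H(B) = H(0.25) = 0.8113 bits

Distribution A (p=0.48) is closer to uniform (p=0.5), so it has higher entropy.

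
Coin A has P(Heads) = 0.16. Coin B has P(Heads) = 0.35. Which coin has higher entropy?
B

For binary distributions, entropy is maximized at p=0.5 and decreases as p moves toward 0 or 1.

H(A) = H(0.16) = 0.6343 bits
H(B) = H(0.35) = 0.9341 bits

Distribution B (p=0.35) is closer to uniform (p=0.5), so it has higher entropy.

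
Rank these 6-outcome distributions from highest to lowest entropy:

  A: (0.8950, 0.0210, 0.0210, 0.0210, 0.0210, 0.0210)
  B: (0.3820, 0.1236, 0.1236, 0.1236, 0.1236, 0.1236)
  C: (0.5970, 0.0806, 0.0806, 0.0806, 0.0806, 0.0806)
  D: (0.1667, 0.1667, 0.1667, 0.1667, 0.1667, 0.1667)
D > B > C > A

Key insight: Entropy is maximized by uniform distributions and minimized by concentrated distributions.

Entropies:
  H(A) = 0.7285 bits
  H(B) = 2.3944 bits
  H(C) = 1.9084 bits
  H(D) = 2.5850 bits

Ranking: D > B > C > A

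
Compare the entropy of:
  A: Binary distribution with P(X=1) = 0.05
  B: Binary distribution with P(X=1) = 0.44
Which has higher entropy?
B

For binary distributions, entropy is maximized at p=0.5 and decreases as p moves toward 0 or 1.

H(A) = H(0.05) = 0.2864 bits
H(B) = H(0.44) = 0.9896 bits

Distribution B (p=0.44) is closer to uniform (p=0.5), so it has higher entropy.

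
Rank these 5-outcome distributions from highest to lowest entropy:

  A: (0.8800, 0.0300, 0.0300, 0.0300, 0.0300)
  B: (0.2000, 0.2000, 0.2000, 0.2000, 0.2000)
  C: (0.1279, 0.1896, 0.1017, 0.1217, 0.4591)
B > C > A

Key insight: Entropy is maximized by uniform distributions and minimized by concentrated distributions.

- Uniform distributions have maximum entropy log₂(5) = 2.3219 bits
- The more "peaked" or concentrated a distribution, the lower its entropy

Entropies:
  H(A) = 0.7694 bits
  H(B) = 2.3219 bits
  H(C) = 2.0550 bits

Ranking: B > C > A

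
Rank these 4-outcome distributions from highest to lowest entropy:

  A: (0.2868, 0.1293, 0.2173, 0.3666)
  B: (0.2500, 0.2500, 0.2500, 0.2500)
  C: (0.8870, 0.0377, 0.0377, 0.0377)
B > A > C

Key insight: Entropy is maximized by uniform distributions and minimized by concentrated distributions.

- Uniform distributions have maximum entropy log₂(4) = 2.0000 bits
- The more "peaked" or concentrated a distribution, the lower its entropy

Entropies:
  H(A) = 1.9077 bits
  H(B) = 2.0000 bits
  H(C) = 0.6880 bits

Ranking: B > A > C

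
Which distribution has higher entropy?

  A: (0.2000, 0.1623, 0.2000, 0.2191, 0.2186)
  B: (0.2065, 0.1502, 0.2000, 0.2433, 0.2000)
A

Both distributions are close to uniform, making this a harder comparison.

H(A) = 2.3139 bits
H(B) = 2.3056 bits

The distribution closer to uniform has higher entropy.
Answer: A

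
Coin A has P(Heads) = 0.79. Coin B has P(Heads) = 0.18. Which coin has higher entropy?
A

For binary distributions, entropy is maximized at p=0.5 and decreases as p moves toward 0 or 1.

H(A) = H(0.79) = 0.7415 bits
H(B) = H(0.18) = 0.6801 bits

Distribution A (p=0.79) is closer to uniform (p=0.5), so it has higher entropy.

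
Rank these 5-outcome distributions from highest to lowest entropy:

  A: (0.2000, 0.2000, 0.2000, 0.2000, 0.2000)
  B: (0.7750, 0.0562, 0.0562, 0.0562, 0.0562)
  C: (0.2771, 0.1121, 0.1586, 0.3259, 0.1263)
A > C > B

Key insight: Entropy is maximized by uniform distributions and minimized by concentrated distributions.

- Uniform distributions have maximum entropy log₂(5) = 2.3219 bits
- The more "peaked" or concentrated a distribution, the lower its entropy

Entropies:
  H(A) = 2.3219 bits
  H(B) = 1.2192 bits
  H(C) = 2.1925 bits

Ranking: A > C > B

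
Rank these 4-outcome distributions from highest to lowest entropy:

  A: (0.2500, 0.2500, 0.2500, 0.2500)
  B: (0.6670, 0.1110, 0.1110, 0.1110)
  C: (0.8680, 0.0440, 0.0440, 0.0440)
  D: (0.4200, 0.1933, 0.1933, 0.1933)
A > D > B > C

Key insight: Entropy is maximized by uniform distributions and minimized by concentrated distributions.

Entropies:
  H(A) = 2.0000 bits
  H(B) = 1.4458 bits
  H(C) = 0.7721 bits
  H(D) = 1.9007 bits

Ranking: A > D > B > C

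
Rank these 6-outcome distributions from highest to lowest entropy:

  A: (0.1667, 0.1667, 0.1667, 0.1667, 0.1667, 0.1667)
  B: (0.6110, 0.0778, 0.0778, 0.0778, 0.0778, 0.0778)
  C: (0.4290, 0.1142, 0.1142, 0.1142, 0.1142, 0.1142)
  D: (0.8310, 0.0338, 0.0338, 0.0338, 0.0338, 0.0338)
A > C > B > D

Key insight: Entropy is maximized by uniform distributions and minimized by concentrated distributions.

Entropies:
  H(A) = 2.5850 bits
  H(B) = 1.8674 bits
  H(C) = 2.3112 bits
  H(D) = 1.0478 bits

Ranking: A > C > B > D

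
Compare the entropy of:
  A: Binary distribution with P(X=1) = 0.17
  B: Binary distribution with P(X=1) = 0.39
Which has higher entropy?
B

For binary distributions, entropy is maximized at p=0.5 and decreases as p moves toward 0 or 1.

H(A) = H(0.17) = 0.6577 bits
H(B) = H(0.39) = 0.9648 bits

Distribution B (p=0.39) is closer to uniform (p=0.5), so it has higher entropy.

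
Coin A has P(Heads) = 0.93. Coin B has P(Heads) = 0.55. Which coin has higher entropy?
B

For binary distributions, entropy is maximized at p=0.5 and decreases as p moves toward 0 or 1.

H(A) = H(0.93) = 0.3659 bits
H(B) = H(0.55) = 0.9928 bits

Distribution B (p=0.55) is closer to uniform (p=0.5), so it has higher entropy.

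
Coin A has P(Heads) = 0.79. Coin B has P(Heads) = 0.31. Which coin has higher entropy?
B

For binary distributions, entropy is maximized at p=0.5 and decreases as p moves toward 0 or 1.

H(A) = H(0.79) = 0.7415 bits
H(B) = H(0.31) = 0.8932 bits

Distribution B (p=0.31) is closer to uniform (p=0.5), so it has higher entropy.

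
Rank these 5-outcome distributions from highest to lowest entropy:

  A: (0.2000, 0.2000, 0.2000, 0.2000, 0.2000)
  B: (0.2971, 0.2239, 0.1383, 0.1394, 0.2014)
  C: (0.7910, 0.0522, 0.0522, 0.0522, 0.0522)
A > B > C

Key insight: Entropy is maximized by uniform distributions and minimized by concentrated distributions.

- Uniform distributions have maximum entropy log₂(5) = 2.3219 bits
- The more "peaked" or concentrated a distribution, the lower its entropy

Entropies:
  H(A) = 2.3219 bits
  H(B) = 2.2602 bits
  H(C) = 1.1576 bits

Ranking: A > B > C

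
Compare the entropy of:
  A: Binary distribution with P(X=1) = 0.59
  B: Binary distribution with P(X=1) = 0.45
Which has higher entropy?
B

For binary distributions, entropy is maximized at p=0.5 and decreases as p moves toward 0 or 1.

H(A) = H(0.59) = 0.9765 bits
H(B) = H(0.45) = 0.9928 bits

Distribution B (p=0.45) is closer to uniform (p=0.5), so it has higher entropy.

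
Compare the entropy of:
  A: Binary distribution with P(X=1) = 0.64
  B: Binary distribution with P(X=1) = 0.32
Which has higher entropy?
A

For binary distributions, entropy is maximized at p=0.5 and decreases as p moves toward 0 or 1.

H(A) = H(0.64) = 0.9427 bits
H(B) = H(0.32) = 0.9044 bits

Distribution A (p=0.64) is closer to uniform (p=0.5), so it has higher entropy.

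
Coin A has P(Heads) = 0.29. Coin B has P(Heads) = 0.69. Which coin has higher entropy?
B

For binary distributions, entropy is maximized at p=0.5 and decreases as p moves toward 0 or 1.

H(A) = H(0.29) = 0.8687 bits
H(B) = H(0.69) = 0.8932 bits

Distribution B (p=0.69) is closer to uniform (p=0.5), so it has higher entropy.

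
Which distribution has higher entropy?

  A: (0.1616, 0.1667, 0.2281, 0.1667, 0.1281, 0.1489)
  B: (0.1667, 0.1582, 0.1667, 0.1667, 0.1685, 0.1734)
B

Both distributions are close to uniform, making this a harder comparison.

H(A) = 2.5618 bits
H(B) = 2.5844 bits

The distribution closer to uniform has higher entropy.
Answer: B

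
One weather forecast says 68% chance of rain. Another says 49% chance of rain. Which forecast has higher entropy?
49% forecast

Treat each forecast as a Bernoulli distribution. Binary entropy is maximized at p=0.5 and falls off symmetrically toward 0 or 1. The 49% forecast is closer to 50%, so it is more uncertain. H(68%) ≈ 0.904 bits, H(49%) ≈ 1.000 bits.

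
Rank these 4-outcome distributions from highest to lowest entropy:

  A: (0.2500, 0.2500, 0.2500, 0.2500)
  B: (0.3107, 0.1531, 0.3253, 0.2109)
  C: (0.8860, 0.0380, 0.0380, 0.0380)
A > B > C

Key insight: Entropy is maximized by uniform distributions and minimized by concentrated distributions.

- Uniform distributions have maximum entropy log₂(4) = 2.0000 bits
- The more "peaked" or concentrated a distribution, the lower its entropy

Entropies:
  H(A) = 2.0000 bits
  H(B) = 1.9391 bits
  H(C) = 0.6926 bits

Ranking: A > B > C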